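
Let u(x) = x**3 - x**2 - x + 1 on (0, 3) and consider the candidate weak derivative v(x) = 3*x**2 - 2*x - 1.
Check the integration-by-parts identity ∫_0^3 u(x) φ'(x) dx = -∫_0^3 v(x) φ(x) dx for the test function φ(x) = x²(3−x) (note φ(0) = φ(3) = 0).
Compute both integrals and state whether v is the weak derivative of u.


LHS = -837/20, RHS = -837/20. Yes, v = u' weakly.

u(x) = x**3 - x**2 - x + 1, classical derivative u'(x) = 3*x**2 - 2*x - 1.
φ(x) = x²(3−x), so φ'(x) = 3*x*(2 - x).
Note φ(0) = φ(3) = 0, so the boundary term u·φ vanishes.
LHS = ∫_0^3 u(x) φ'(x) dx = ∫_0^3 (-3*x^5 + 9*x^4 - 3*x^3 - 9*x^2 + 6*x) dx. Term by term:
  ∫_0^3 -3*x^5 dx = -729/2;  ∫_0^3 9*x^4 dx = 2187/5;  ∫_0^3 -3*x^3 dx = -243/4;
  ∫_0^3 -9*x^2 dx = -81;  ∫_0^3 6*x dx = 27.
Sum: -729/2 + 2187/5 − 243/4 − 81 + 27 = -837/20.
So LHS = -837/20.
∫_0^3 v(x) φ(x) dx = ∫_0^3 (-3*x^5 + 11*x^4 - 5*x^3 - 3*x^2) dx. Term by term:
  ∫_0^3 -3*x^5 dx = -729/2;  ∫_0^3 11*x^4 dx = 2673/5;  ∫_0^3 -5*x^3 dx = -405/4;
  ∫_0^3 -3*x^2 dx = -27.
Sum: -729/2 + 2673/5 − 405/4 − 27 = 837/20.
So RHS = -∫_0^3 v(x) φ(x) dx = -837/20.
LHS = RHS, so the identity holds for this test φ.
Moreover u is smooth here and v(x) = u'(x) = 3*x**2 - 2*x - 1 pointwise, so the identity holds for every test function. Hence v is the weak derivative of u.


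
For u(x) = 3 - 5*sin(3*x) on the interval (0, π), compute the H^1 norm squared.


||u||_{H^1(0,π)}^2 = -20 + 134*π

u'(x) = -15*cos(3*x).
Expand u² and (u')² and integrate term by term on (0, π), using: for integers n ≥ 1, ∫_0^π sin²(nx) dx = ∫_0^π cos²(nx) dx = π/2; for n ≠ n', ∫_0^π sin(nx)sin(n'x) dx = ∫_0^π cos(nx)cos(n'x) dx = 0; and by product-to-sum, ∫_0^π sin(nx)cos(n'x) dx = ½∫_0^π [sin((n+n')x) + sin((n−n')x)] dx, which is 0 when n+n' is even and 2n/(n²−n'²) when n+n' is odd (it need not vanish on (0, π)). For the constant mode: ∫_0^π 1 dx = π, ∫_0^π cos(nx) dx = 0, ∫_0^π sin(nx) dx = (1−(−1)^n)/n.
  u² squared terms: (3)²·∫1 dx = 9·π = 9*π;  (-5)²·∫sin(3x)² dx = 25·π/2 = 25*π/2.
  u² cross terms: 2·(3)·(-5)·∫1·sin(3x) dx = -30·(2/3) = -20.
  So ∫_0^π u² dx = 9*π + 25*π/2 − 20 = -20 + 43*π/2.
  (u')² squared terms: (-15)²·∫cos(3x)² dx = 225·π/2 = 225*π/2.
  So ∫_0^π (u')² dx = 225*π/2.
||u||_{H^1}^2 = (-20 + 43*π/2) + (225*π/2) = -20 + 134*π.


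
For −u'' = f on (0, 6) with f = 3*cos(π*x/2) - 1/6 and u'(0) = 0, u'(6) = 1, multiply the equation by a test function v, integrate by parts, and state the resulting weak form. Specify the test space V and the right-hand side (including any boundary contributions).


V = H^1(0, 6) (v unrestricted at boundary; u is determined up to an additive constant); weak form: ∫_0^6 u'v' dx = ∫_0^6 (3*cos(π*x/2) - 1/6) v dx + v(6) for all v ∈ V.

Multiply both sides by a test function v and integrate from 0 to 6:
  ∫_0^6 −u''(x) v(x) dx = ∫_0^6 f(x) v(x) dx.
Integrate the LHS by parts once:
  ∫_0^6 −u'' v dx = −[u'(x) v(x)]_0^6 + ∫_0^6 u'(x) v'(x) dx.
Thus ∫_0^6 u'(x) v'(x) dx = ∫_0^6 f(x) v(x) dx + [u'(x) v(x)]_0^6.
Choose V so that boundary terms are either known or forced to vanish.
u has inhomogeneous Neumann u'(0) = 0, u'(6) = 1. [u' v]_0^6 = (1)·v(6) − (0)·v(0) = v(6). Take V = H^1(0, 6); boundary term becomes part of RHS.
Weak formulation: find u (satisfying any essential BC) such that ∫_0^6 u'(x) v'(x) dx = ∫_0^6 f v dx + v(6) for all v ∈ V (Neumann data are natural BCs: they enter the RHS as boundary terms).
Substituting f(x) = 3*cos(π*x/2) - 1/6, the right-hand side is ∫_0^6 (3*cos(π*x/2) - 1/6) v dx + v(6).
Compatibility check (pure Neumann): taking v ≡ 1 ∈ V gives 0 = ∫_0^6 f dx + (1) − (0), i.e. ∫_0^6 f dx must equal u'(0) − u'(6) = -1. Indeed ∫_0^6 (3*cos(π*x/2) - 1/6) dx = -1, so the data are compatible. The solution is then unique only up to an additive constant (fix it e.g. by requiring ∫_0^6 u dx = 0).


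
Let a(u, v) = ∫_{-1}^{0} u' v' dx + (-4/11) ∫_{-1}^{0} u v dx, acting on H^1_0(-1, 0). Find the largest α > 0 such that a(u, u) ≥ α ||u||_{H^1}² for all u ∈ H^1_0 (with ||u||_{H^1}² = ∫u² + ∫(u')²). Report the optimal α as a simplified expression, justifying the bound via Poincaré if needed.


α = (-4/11 + π^2)/(1 + π^2)

Coercivity of a(·,·) on H^1_0(-1, 0) means a(u, u) ≥ α ||u||_{H^1}² for every u ∈ H^1_0.
The interval has length L = 1, and Poincaré/coercivity depend only on L. Here a(u, u) = ∫(u')² + (-4/11)·∫u².
Here c = -4/11 < 0 with |c| < (π/L)² = π^2, so coercivity still holds. The condition a(u,u) ≥ α||u||_{H^1}² reads (1−α)∫(u')² ≥ (α−c)∫u². Any admissible α is ≤ 1 (rapidly oscillating u have ∫u²/∫(u')² → 0), and α = 1 would force 0 ≥ (1−c)∫u², impossible since c < 1; so 1−α > 0. By the sharp Poincaré inequality on H^1_0 of an interval of length L, ∫(u')² ≥ (π/L)²∫u² with equality for the first sine mode sin(π(x−x₀)/L) (x₀ the left endpoint), so the inequality holds for all u iff (1−α)(π/L)² ≥ α − c, i.e. α ≤ ((π/L)² + c)/((π/L)² + 1) = (1 + c(L/π)²)/(1 + (L/π)²). (Direct route, valid since c ≤ 0: Poincaré gives c∫u² ≥ c(L/π)²∫(u')², so a(u,u) ≥ (1 + c(L/π)²)∫(u')², while ||u||_{H^1}² ≤ (1 + (L/π)²)∫(u')²; dividing yields the same α.) With (π/L)² = π^2 and c = -4/11, the largest admissible constant is α = ((π/L)² + c)/((π/L)² + 1).
Simplifying, α = (-4/11 + π^2)/(1 + π^2).


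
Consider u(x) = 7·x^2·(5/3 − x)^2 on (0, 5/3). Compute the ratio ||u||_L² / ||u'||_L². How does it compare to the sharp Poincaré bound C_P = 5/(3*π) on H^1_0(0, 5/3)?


||u||_L² / ||u'||_L² = 5*sqrt(3)/18 < C_P = 5/(3*π).

u(x) = 7·x^2·(5/3 − x)^2, so u'(x) = 14*x*(3*x - 5)*(6*x - 5)/9.
u(x) = 7·x^2·(5/3 − x)^2 vanishes at x = 0 and x = 5/3, so u ∈ H^1_0(0, 5/3). Differentiate via the product rule and integrate the resulting polynomials term by term.
  ∫_0^5/3 u² dx = ∫_0^5/3 (49*x^8 - 980*x^7/3 + 2450*x^6/3 - 24500*x^5/27 + 30625*x^4/81) dx. Term by term:
    ∫_0^5/3 49*x^8 dx = 95703125/177147;  ∫_0^5/3 -980*x^7/3 dx = -95703125/39366;  ∫_0^5/3 2450*x^6/3 dx = 27343750/6561;
    ∫_0^5/3 -24500*x^5/27 dx = -191406250/59049;  ∫_0^5/3 30625*x^4/81 dx = 19140625/19683.
  Sum: 95703125/177147 − 95703125/39366 + 27343750/6561 − 191406250/59049 + 19140625/19683 = 2734375/354294.
  ∫_0^5/3 (u')² dx = ∫_0^5/3 (784*x^6 - 3920*x^5 + 63700*x^4/9 - 49000*x^3/9 + 122500*x^2/81) dx. Term by term:
    ∫_0^5/3 784*x^6 dx = 8750000/2187;  ∫_0^5/3 -3920*x^5 dx = -30625000/2187;  ∫_0^5/3 63700*x^4/9 dx = 39812500/2187;
    ∫_0^5/3 -49000*x^3/9 dx = -7656250/729;  ∫_0^5/3 122500*x^2/81 dx = 15312500/6561.
  Sum: 8750000/2187 − 30625000/2187 + 39812500/2187 − 7656250/729 + 15312500/6561 = 218750/6561.
∫_0^5/3 u² dx = 2734375/354294, so ||u||_L² = 625*sqrt(42)/1458.
∫_0^5/3 (u')² dx = 218750/6561, so ||u'||_L² = 125*sqrt(14)/81.
Ratio ||u||_L² / ||u'||_L² = 5*sqrt(3)/18.
Sharp Poincaré constant on H^1_0(0, 5/3) is C_P = L/π = 5/(3*π), achieved by sin(3*π/5·x).
A polynomial bump cannot attain the sharp Poincaré constant (only the first sine eigenfunction does), so the ratio is strictly less than C_P, consistent with ||u||_L² ≤ C_P ||u'||_L².


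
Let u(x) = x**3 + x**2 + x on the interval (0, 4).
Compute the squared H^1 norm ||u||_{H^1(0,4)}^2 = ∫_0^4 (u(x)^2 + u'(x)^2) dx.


||u||_{H^1}^2 = 256556/35

The H^1 norm (squared) on an interval (0, L) is
  ||u||_{H^1}^2 = ∫_0^L u(x)^2 dx + ∫_0^L u'(x)^2 dx.
Compute u'(x) = 3*x**2 + 2*x + 1.
Then u(x)^2 = x**6 + 2*x**5 + 3*x**4 + 2*x**3 + x**2 and u'(x)^2 = 9*x**4 + 12*x**3 + 10*x**2 + 4*x + 1.
Integrate each monomial from 0 to 4 using ∫_0^4 c·x^n dx = c·4^(n+1)/(n+1):
  ∫_0^4 u(x)^2 dx = ∫_0^4 (x^6 + 2*x^5 + 3*x^4 + 2*x^3 + x^2) dx. Term by term:
    ∫_0^4 x^6 dx = 16384/7;  ∫_0^4 2*x^5 dx = 4096/3;  ∫_0^4 3*x^4 dx = 3072/5;
    ∫_0^4 2*x^3 dx = 128;  ∫_0^4 x^2 dx = 64/3.
  Sum: 16384/7 + 4096/3 + 3072/5 + 128 + 64/3 = 469312/105.
  ∫_0^4 u'(x)^2 dx = ∫_0^4 (9*x^4 + 12*x^3 + 10*x^2 + 4*x + 1) dx. Term by term:
    ∫_0^4 9*x^4 dx = 9216/5;  ∫_0^4 12*x^3 dx = 768;  ∫_0^4 10*x^2 dx = 640/3;
    ∫_0^4 4*x dx = 32;  ∫_0^4 1 dx = 4.
  Sum: 9216/5 + 768 + 640/3 + 32 + 4 = 42908/15.
Adding: ||u||_{H^1}^2 = 469312/105 + 42908/15 = 256556/35.


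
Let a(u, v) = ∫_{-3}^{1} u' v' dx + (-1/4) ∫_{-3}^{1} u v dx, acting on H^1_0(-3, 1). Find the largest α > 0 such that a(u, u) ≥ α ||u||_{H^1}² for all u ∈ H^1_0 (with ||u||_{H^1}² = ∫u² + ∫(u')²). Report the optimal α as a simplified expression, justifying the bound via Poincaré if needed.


α = (-4 + π^2)/(π^2 + 16)

Coercivity of a(·,·) on H^1_0(-3, 1) means a(u, u) ≥ α ||u||_{H^1}² for every u ∈ H^1_0.
The interval has length L = 4, and Poincaré/coercivity depend only on L. Here a(u, u) = ∫(u')² + (-1/4)·∫u².
Here c = -1/4 < 0 with |c| < (π/L)² = π^2/16, so coercivity still holds. The condition a(u,u) ≥ α||u||_{H^1}² reads (1−α)∫(u')² ≥ (α−c)∫u². Any admissible α is ≤ 1 (rapidly oscillating u have ∫u²/∫(u')² → 0), and α = 1 would force 0 ≥ (1−c)∫u², impossible since c < 1; so 1−α > 0. By the sharp Poincaré inequality on H^1_0 of an interval of length L, ∫(u')² ≥ (π/L)²∫u² with equality for the first sine mode sin(π(x−x₀)/L) (x₀ the left endpoint), so the inequality holds for all u iff (1−α)(π/L)² ≥ α − c, i.e. α ≤ ((π/L)² + c)/((π/L)² + 1) = (1 + c(L/π)²)/(1 + (L/π)²). (Direct route, valid since c ≤ 0: Poincaré gives c∫u² ≥ c(L/π)²∫(u')², so a(u,u) ≥ (1 + c(L/π)²)∫(u')², while ||u||_{H^1}² ≤ (1 + (L/π)²)∫(u')²; dividing yields the same α.) With (π/L)² = π^2/16 and c = -1/4, the largest admissible constant is α = ((π/L)² + c)/((π/L)² + 1).
Simplifying, α = (-4 + π^2)/(π^2 + 16).


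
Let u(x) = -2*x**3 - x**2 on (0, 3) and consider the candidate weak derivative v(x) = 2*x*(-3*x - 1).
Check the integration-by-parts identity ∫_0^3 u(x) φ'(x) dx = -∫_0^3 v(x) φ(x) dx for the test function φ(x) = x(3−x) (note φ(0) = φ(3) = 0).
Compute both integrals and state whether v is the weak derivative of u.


LHS = 432/5, RHS = 432/5. Yes, v = u' weakly.

u(x) = -2*x**3 - x**2, classical derivative u'(x) = -6*x**2 - 2*x.
φ(x) = x(3−x), so φ'(x) = 3 - 2*x.
Note φ(0) = φ(3) = 0, so the boundary term u·φ vanishes.
LHS = ∫_0^3 u(x) φ'(x) dx = ∫_0^3 (4*x^4 - 4*x^3 - 3*x^2) dx. Term by term:
  ∫_0^3 4*x^4 dx = 972/5;  ∫_0^3 -4*x^3 dx = -81;  ∫_0^3 -3*x^2 dx = -27.
Sum: 972/5 − 81 − 27 = 432/5.
So LHS = 432/5.
∫_0^3 v(x) φ(x) dx = ∫_0^3 (6*x^4 - 16*x^3 - 6*x^2) dx. Term by term:
  ∫_0^3 6*x^4 dx = 1458/5;  ∫_0^3 -16*x^3 dx = -324;  ∫_0^3 -6*x^2 dx = -54.
Sum: 1458/5 − 324 − 54 = -432/5.
So RHS = -∫_0^3 v(x) φ(x) dx = 432/5.
LHS = RHS, so the identity holds for this test φ.
Moreover u is smooth here and v(x) = u'(x) = -6*x**2 - 2*x pointwise, so the identity holds for every test function. Hence v is the weak derivative of u.


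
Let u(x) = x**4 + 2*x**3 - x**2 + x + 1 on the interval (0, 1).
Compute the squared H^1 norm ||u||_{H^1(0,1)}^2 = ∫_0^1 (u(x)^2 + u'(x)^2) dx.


||u||_{H^1}^2 = 5906/315

The H^1 norm (squared) on an interval (0, L) is
  ||u||_{H^1}^2 = ∫_0^L u(x)^2 dx + ∫_0^L u'(x)^2 dx.
Compute u'(x) = 4*x**3 + 6*x**2 - 2*x + 1.
Then u(x)^2 = x**8 + 4*x**7 + 2*x**6 - 2*x**5 + 7*x**4 + 2*x**3 - x**2 + 2*x + 1 and u'(x)^2 = 16*x**6 + 48*x**5 + 20*x**4 - 16*x**3 + 16*x**2 - 4*x + 1.
Integrate each monomial from 0 to 1 using ∫_0^1 c·x^n dx = c·1^(n+1)/(n+1):
  ∫_0^1 u(x)^2 dx = ∫_0^1 (x^8 + 4*x^7 + 2*x^6 - 2*x^5 + 7*x^4 + 2*x^3 - x^2 + 2*x + 1) dx. Term by term:
    ∫_0^1 x^8 dx = 1/9;  ∫_0^1 4*x^7 dx = 1/2;  ∫_0^1 2*x^6 dx = 2/7;
    ∫_0^1 -2*x^5 dx = -1/3;  ∫_0^1 7*x^4 dx = 7/5;  ∫_0^1 2*x^3 dx = 1/2;
    ∫_0^1 -x^2 dx = -1/3;  ∫_0^1 2*x dx = 1;  ∫_0^1 1 dx = 1.
  Sum: 1/9 + 1/2 + 2/7 − 1/3 + 7/5 + 1/2 − 1/3 + 1 + 1 = 1301/315.
  ∫_0^1 u'(x)^2 dx = ∫_0^1 (16*x^6 + 48*x^5 + 20*x^4 - 16*x^3 + 16*x^2 - 4*x + 1) dx. Term by term:
    ∫_0^1 16*x^6 dx = 16/7;  ∫_0^1 48*x^5 dx = 8;  ∫_0^1 20*x^4 dx = 4;
    ∫_0^1 -16*x^3 dx = -4;  ∫_0^1 16*x^2 dx = 16/3;  ∫_0^1 -4*x dx = -2;
    ∫_0^1 1 dx = 1.
  Sum: 16/7 + 8 + 4 − 4 + 16/3 − 2 + 1 = 307/21.
Adding: ||u||_{H^1}^2 = 1301/315 + 307/21 = 5906/315.


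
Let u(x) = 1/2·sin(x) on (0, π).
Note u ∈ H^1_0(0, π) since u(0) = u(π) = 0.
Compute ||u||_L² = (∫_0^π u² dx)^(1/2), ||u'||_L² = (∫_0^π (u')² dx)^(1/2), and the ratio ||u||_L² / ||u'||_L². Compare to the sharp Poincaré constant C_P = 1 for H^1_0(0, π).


||u||_L² / ||u'||_L² = 1 = C_P.

u(x) = 1/2·sin(x), so u'(x) = cos(x)/2.
Writing u(x) = A·sin(kπx/L) with A = 1/2 and k = 1, use ∫_0^L sin²(kπx/L) dx = L/2 and ∫_0^L cos²(kπx/L) dx = L/2.
u² = 1/4·sin²(x) and (u')² = 1/4·cos²(x), and each of sin², cos² integrates to L/2 = π/2 over (0, π).
∫_0^π u² dx = π/8, so ||u||_L² = sqrt(2)*sqrt(π)/4.
∫_0^π (u')² dx = π/8, so ||u'||_L² = sqrt(2)*sqrt(π)/4.
Ratio ||u||_L² / ||u'||_L² = 1.
Sharp Poincaré constant on H^1_0(0, π) is C_P = L/π = 1, achieved by sin(x).
This is the k = 1 eigenfunction (up to amplitude), so the ratio equals the sharp Poincaré constant exactly.


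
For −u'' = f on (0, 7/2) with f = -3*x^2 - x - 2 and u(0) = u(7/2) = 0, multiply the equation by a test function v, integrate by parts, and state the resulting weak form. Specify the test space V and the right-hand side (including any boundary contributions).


V = H^1_0(0, 7/2) (so v(0) = v(7/2) = 0); weak form: ∫_0^7/2 u'v' dx = ∫_0^7/2 (-3*x^2 - x - 2) v dx for all v ∈ V.

Multiply both sides by a test function v and integrate from 0 to 7/2:
  ∫_0^7/2 −u''(x) v(x) dx = ∫_0^7/2 f(x) v(x) dx.
Integrate the LHS by parts once:
  ∫_0^7/2 −u'' v dx = −[u'(x) v(x)]_0^7/2 + ∫_0^7/2 u'(x) v'(x) dx.
Thus ∫_0^7/2 u'(x) v'(x) dx = ∫_0^7/2 f(x) v(x) dx + [u'(x) v(x)]_0^7/2.
Choose V so that boundary terms are either known or forced to vanish.
u is Dirichlet: u(0) = u(7/2) = 0. Let V = H^1_0(0, 7/2); then v(0) = v(7/2) = 0, and [u' v]_0^7/2 = 0.
Weak formulation: find u (satisfying any essential BC) such that ∫_0^7/2 u'(x) v'(x) dx = ∫_0^7/2 f v dx for all v ∈ V.
Substituting f(x) = -3*x^2 - x - 2, the right-hand side is ∫_0^7/2 (-3*x^2 - x - 2) v dx.


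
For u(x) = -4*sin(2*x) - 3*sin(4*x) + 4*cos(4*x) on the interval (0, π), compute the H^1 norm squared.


||u||_{H^1(0,π)}^2 = 505*π/2

u'(x) = -16*sin(4*x) - 8*cos(2*x) - 12*cos(4*x).
Expand u² and (u')² and integrate term by term on (0, π), using: for integers n ≥ 1, ∫_0^π sin²(nx) dx = ∫_0^π cos²(nx) dx = π/2; for n ≠ n', ∫_0^π sin(nx)sin(n'x) dx = ∫_0^π cos(nx)cos(n'x) dx = 0; and by product-to-sum, ∫_0^π sin(nx)cos(n'x) dx = ½∫_0^π [sin((n+n')x) + sin((n−n')x)] dx, which is 0 when n+n' is even and 2n/(n²−n'²) when n+n' is odd (it need not vanish on (0, π)).
  u² squared terms: (-4)²·∫sin(2x)² dx = 16·π/2 = 8*π;  (-3)²·∫sin(4x)² dx = 9·π/2 = 9*π/2;  (4)²·∫cos(4x)² dx = 16·π/2 = 8*π.
  u² cross terms: 2·(-4)·(-3)·∫sin(2x)·sin(4x) dx = 24·(0) = 0;  2·(-4)·(4)·∫sin(2x)·cos(4x) dx = -32·(0) = 0;  2·(-3)·(4)·∫sin(4x)·cos(4x) dx = -24·(0) = 0.
  So ∫_0^π u² dx = 8*π + 9*π/2 + 8*π + 0 + 0 + 0 = 41*π/2.
  (u')² squared terms: (-16)²·∫sin(4x)² dx = 256·π/2 = 128*π;  (-12)²·∫cos(4x)² dx = 144·π/2 = 72*π;  (-8)²·∫cos(2x)² dx = 64·π/2 = 32*π.
  (u')² cross terms: 2·(-16)·(-12)·∫sin(4x)·cos(4x) dx = 384·(0) = 0;  2·(-16)·(-8)·∫sin(4x)·cos(2x) dx = 256·(0) = 0;  2·(-12)·(-8)·∫cos(4x)·cos(2x) dx = 192·(0) = 0.
  So ∫_0^π (u')² dx = 128*π + 72*π + 32*π + 0 + 0 + 0 = 232*π.
||u||_{H^1}^2 = (41*π/2) + (232*π) = 505*π/2.


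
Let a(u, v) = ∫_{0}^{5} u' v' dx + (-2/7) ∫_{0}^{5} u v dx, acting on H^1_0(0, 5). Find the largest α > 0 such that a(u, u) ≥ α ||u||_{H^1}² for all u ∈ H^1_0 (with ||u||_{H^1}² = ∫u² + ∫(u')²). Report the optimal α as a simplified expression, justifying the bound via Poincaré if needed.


α = (-50/7 + π^2)/(π^2 + 25)

Coercivity of a(·,·) on H^1_0(0, 5) means a(u, u) ≥ α ||u||_{H^1}² for every u ∈ H^1_0.
The interval has length L = 5, and Poincaré/coercivity depend only on L. Here a(u, u) = ∫(u')² + (-2/7)·∫u².
Here c = -2/7 < 0 with |c| < (π/L)² = π^2/25, so coercivity still holds. The condition a(u,u) ≥ α||u||_{H^1}² reads (1−α)∫(u')² ≥ (α−c)∫u². Any admissible α is ≤ 1 (rapidly oscillating u have ∫u²/∫(u')² → 0), and α = 1 would force 0 ≥ (1−c)∫u², impossible since c < 1; so 1−α > 0. By the sharp Poincaré inequality on H^1_0 of an interval of length L, ∫(u')² ≥ (π/L)²∫u² with equality for the first sine mode sin(π(x−x₀)/L) (x₀ the left endpoint), so the inequality holds for all u iff (1−α)(π/L)² ≥ α − c, i.e. α ≤ ((π/L)² + c)/((π/L)² + 1) = (1 + c(L/π)²)/(1 + (L/π)²). (Direct route, valid since c ≤ 0: Poincaré gives c∫u² ≥ c(L/π)²∫(u')², so a(u,u) ≥ (1 + c(L/π)²)∫(u')², while ||u||_{H^1}² ≤ (1 + (L/π)²)∫(u')²; dividing yields the same α.) With (π/L)² = π^2/25 and c = -2/7, the largest admissible constant is α = ((π/L)² + c)/((π/L)² + 1).
Simplifying, α = (-50/7 + π^2)/(π^2 + 25).


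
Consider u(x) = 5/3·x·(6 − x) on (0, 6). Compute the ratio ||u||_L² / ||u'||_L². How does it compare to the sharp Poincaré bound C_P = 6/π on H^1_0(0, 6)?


||u||_L² / ||u'||_L² = 3*sqrt(10)/5 < C_P = 6/π.

u(x) = 5/3·x·(6 − x), so u'(x) = 10 - 10*x/3.
u(x) = 5/3·x·(6 − x) vanishes at x = 0 and x = 6, so u ∈ H^1_0(0, 6). Differentiate via the product rule and integrate the resulting polynomials term by term.
  ∫_0^6 u² dx = ∫_0^6 (25*x^4/9 - 100*x^3/3 + 100*x^2) dx. Term by term:
    ∫_0^6 25*x^4/9 dx = 4320;  ∫_0^6 -100*x^3/3 dx = -10800;  ∫_0^6 100*x^2 dx = 7200.
  Sum: 4320 − 10800 + 7200 = 720.
  ∫_0^6 (u')² dx = ∫_0^6 (100*x^2/9 - 200*x/3 + 100) dx. Term by term:
    ∫_0^6 100*x^2/9 dx = 800;  ∫_0^6 -200*x/3 dx = -1200;  ∫_0^6 100 dx = 600.
  Sum: 800 − 1200 + 600 = 200.
∫_0^6 u² dx = 720, so ||u||_L² = 12*sqrt(5).
∫_0^6 (u')² dx = 200, so ||u'||_L² = 10*sqrt(2).
Ratio ||u||_L² / ||u'||_L² = 3*sqrt(10)/5.
Sharp Poincaré constant on H^1_0(0, 6) is C_P = L/π = 6/π, achieved by sin(π/6·x).
A polynomial bump cannot attain the sharp Poincaré constant (only the first sine eigenfunction does), so the ratio is strictly less than C_P, consistent with ||u||_L² ≤ C_P ||u'||_L².


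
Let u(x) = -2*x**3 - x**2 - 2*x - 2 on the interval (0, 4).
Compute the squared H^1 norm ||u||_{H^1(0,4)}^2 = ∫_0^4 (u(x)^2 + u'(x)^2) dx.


||u||_{H^1}^2 = 515360/21

The H^1 norm (squared) on an interval (0, L) is
  ||u||_{H^1}^2 = ∫_0^L u(x)^2 dx + ∫_0^L u'(x)^2 dx.
Compute u'(x) = -6*x**2 - 2*x - 2.
Then u(x)^2 = 4*x**6 + 4*x**5 + 9*x**4 + 12*x**3 + 8*x**2 + 8*x + 4 and u'(x)^2 = 36*x**4 + 24*x**3 + 28*x**2 + 8*x + 4.
Integrate each monomial from 0 to 4 using ∫_0^4 c·x^n dx = c·4^(n+1)/(n+1):
  ∫_0^4 u(x)^2 dx = ∫_0^4 (4*x^6 + 4*x^5 + 9*x^4 + 12*x^3 + 8*x^2 + 8*x + 4) dx. Term by term:
    ∫_0^4 4*x^6 dx = 65536/7;  ∫_0^4 4*x^5 dx = 8192/3;  ∫_0^4 9*x^4 dx = 9216/5;
    ∫_0^4 12*x^3 dx = 768;  ∫_0^4 8*x^2 dx = 512/3;  ∫_0^4 8*x dx = 64;
    ∫_0^4 4 dx = 16.
  Sum: 65536/7 + 8192/3 + 9216/5 + 768 + 512/3 + 64 + 16 = 1570256/105.
  ∫_0^4 u'(x)^2 dx = ∫_0^4 (36*x^4 + 24*x^3 + 28*x^2 + 8*x + 4) dx. Term by term:
    ∫_0^4 36*x^4 dx = 36864/5;  ∫_0^4 24*x^3 dx = 1536;  ∫_0^4 28*x^2 dx = 1792/3;
    ∫_0^4 8*x dx = 64;  ∫_0^4 4 dx = 16.
  Sum: 36864/5 + 1536 + 1792/3 + 64 + 16 = 143792/15.
Adding: ||u||_{H^1}^2 = 1570256/105 + 143792/15 = 515360/21.


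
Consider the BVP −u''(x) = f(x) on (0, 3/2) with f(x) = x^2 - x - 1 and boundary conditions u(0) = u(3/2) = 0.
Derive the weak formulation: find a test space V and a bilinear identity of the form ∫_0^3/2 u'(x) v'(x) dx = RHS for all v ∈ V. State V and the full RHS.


V = H^1_0(0, 3/2) (so v(0) = v(3/2) = 0); weak form: ∫_0^3/2 u'v' dx = ∫_0^3/2 (x^2 - x - 1) v dx for all v ∈ V.

Multiply both sides by a test function v and integrate from 0 to 3/2:
  ∫_0^3/2 −u''(x) v(x) dx = ∫_0^3/2 f(x) v(x) dx.
Integrate the LHS by parts once:
  ∫_0^3/2 −u'' v dx = −[u'(x) v(x)]_0^3/2 + ∫_0^3/2 u'(x) v'(x) dx.
Thus ∫_0^3/2 u'(x) v'(x) dx = ∫_0^3/2 f(x) v(x) dx + [u'(x) v(x)]_0^3/2.
Choose V so that boundary terms are either known or forced to vanish.
u is Dirichlet: u(0) = u(3/2) = 0. Let V = H^1_0(0, 3/2); then v(0) = v(3/2) = 0, and [u' v]_0^3/2 = 0.
Weak formulation: find u (satisfying any essential BC) such that ∫_0^3/2 u'(x) v'(x) dx = ∫_0^3/2 f v dx for all v ∈ V.
Substituting f(x) = x^2 - x - 1, the right-hand side is ∫_0^3/2 (x^2 - x - 1) v dx.


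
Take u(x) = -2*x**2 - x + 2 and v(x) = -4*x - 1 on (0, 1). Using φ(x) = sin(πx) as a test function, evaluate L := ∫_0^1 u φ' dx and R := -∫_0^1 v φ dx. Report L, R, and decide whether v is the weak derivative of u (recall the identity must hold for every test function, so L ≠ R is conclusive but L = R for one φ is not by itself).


LHS = 6/π, RHS = 6/π. Yes, v = u' weakly.

u(x) = -2*x**2 - x + 2, classical derivative u'(x) = -4*x - 1.
φ(x) = sin(πx), so φ'(x) = π*cos(π*x).
Note φ(0) = φ(1) = 0, so the boundary term u·φ vanishes.
LHS = ∫_0^1 u(x) φ'(x) dx = ∫_0^1 (-2*π*x^2*cos(π*x) - π*x*cos(π*x) + 2*π*cos(π*x)) dx. Term by term:
  ∫_0^1 2*π*cos(π*x) dx = 0;  ∫_0^1 -π*x*cos(π*x) dx = 2/π;  ∫_0^1 -2*π*x^2*cos(π*x) dx = 4/π.
Sum: 0 + 2/π + 4/π = 6/π.
So LHS = 6/π.
∫_0^1 v(x) φ(x) dx = ∫_0^1 (-4*x*sin(π*x) - sin(π*x)) dx. Term by term:
  ∫_0^1 -sin(π*x) dx = -2/π;  ∫_0^1 -4*x*sin(π*x) dx = -4/π.
Sum: -2/π − 4/π = -6/π.
So RHS = -∫_0^1 v(x) φ(x) dx = 6/π.
LHS = RHS, so the identity holds for this test φ.
Moreover u is smooth here and v(x) = u'(x) = -4*x - 1 pointwise, so the identity holds for every test function. Hence v is the weak derivative of u.


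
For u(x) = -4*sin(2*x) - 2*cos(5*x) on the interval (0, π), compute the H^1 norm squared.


||u||_{H^1(0,π)}^2 = -1664/21 + 92*π

u'(x) = 10*sin(5*x) - 8*cos(2*x).
Expand u² and (u')² and integrate term by term on (0, π), using: for integers n ≥ 1, ∫_0^π sin²(nx) dx = ∫_0^π cos²(nx) dx = π/2; for n ≠ n', ∫_0^π sin(nx)sin(n'x) dx = ∫_0^π cos(nx)cos(n'x) dx = 0; and by product-to-sum, ∫_0^π sin(nx)cos(n'x) dx = ½∫_0^π [sin((n+n')x) + sin((n−n')x)] dx, which is 0 when n+n' is even and 2n/(n²−n'²) when n+n' is odd (it need not vanish on (0, π)).
  u² squared terms: (-4)²·∫sin(2x)² dx = 16·π/2 = 8*π;  (-2)²·∫cos(5x)² dx = 4·π/2 = 2*π.
  u² cross terms: 2·(-4)·(-2)·∫sin(2x)·cos(5x) dx = 16·(-4/21) = -64/21.
  So ∫_0^π u² dx = 8*π + 2*π − 64/21 = -64/21 + 10*π.
  (u')² squared terms: (-8)²·∫cos(2x)² dx = 64·π/2 = 32*π;  (10)²·∫sin(5x)² dx = 100·π/2 = 50*π.
  (u')² cross terms: 2·(-8)·(10)·∫cos(2x)·sin(5x) dx = -160·(10/21) = -1600/21.
  So ∫_0^π (u')² dx = 32*π + 50*π − 1600/21 = -1600/21 + 82*π.
||u||_{H^1}^2 = (-64/21 + 10*π) + (-1600/21 + 82*π) = -1664/21 + 92*π.


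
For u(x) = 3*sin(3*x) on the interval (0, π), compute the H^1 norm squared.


||u||_{H^1(0,π)}^2 = 45*π

u'(x) = 9*cos(3*x).
Expand u² and (u')² and integrate term by term on (0, π), using: for integers n ≥ 1, ∫_0^π sin²(nx) dx = ∫_0^π cos²(nx) dx = π/2; for n ≠ n', ∫_0^π sin(nx)sin(n'x) dx = ∫_0^π cos(nx)cos(n'x) dx = 0; and by product-to-sum, ∫_0^π sin(nx)cos(n'x) dx = ½∫_0^π [sin((n+n')x) + sin((n−n')x)] dx, which is 0 when n+n' is even and 2n/(n²−n'²) when n+n' is odd (it need not vanish on (0, π)).
  u² squared terms: (3)²·∫sin(3x)² dx = 9·π/2 = 9*π/2.
  So ∫_0^π u² dx = 9*π/2.
  (u')² squared terms: (9)²·∫cos(3x)² dx = 81·π/2 = 81*π/2.
  So ∫_0^π (u')² dx = 81*π/2.
||u||_{H^1}^2 = (9*π/2) + (81*π/2) = 45*π.


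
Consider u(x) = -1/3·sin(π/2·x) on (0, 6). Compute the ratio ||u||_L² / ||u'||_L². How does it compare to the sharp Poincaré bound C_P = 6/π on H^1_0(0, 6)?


||u||_L² / ||u'||_L² = 2/π < C_P = 6/π.

u(x) = -1/3·sin(π/2·x), so u'(x) = -π*cos(π*x/2)/6.
Writing u(x) = A·sin(kπx/L) with A = -1/3 and k = 3, use ∫_0^L sin²(kπx/L) dx = L/2 and ∫_0^L cos²(kπx/L) dx = L/2.
u² = 1/9·sin²(π/2·x) and (u')² = π^2/36·cos²(π/2·x), and each of sin², cos² integrates to L/2 = 3 over (0, 6).
∫_0^6 u² dx = 1/3, so ||u||_L² = sqrt(3)/3.
∫_0^6 (u')² dx = π^2/12, so ||u'||_L² = sqrt(3)*π/6.
Ratio ||u||_L² / ||u'||_L² = 2/π.
Sharp Poincaré constant on H^1_0(0, 6) is C_P = L/π = 6/π, achieved by sin(π/6·x).
This is the k = 3 harmonic; the ratio L/(kπ) is strictly less than C_P = L/π, consistent with the sharp inequality ||u||_L² ≤ C_P ||u'||_L².


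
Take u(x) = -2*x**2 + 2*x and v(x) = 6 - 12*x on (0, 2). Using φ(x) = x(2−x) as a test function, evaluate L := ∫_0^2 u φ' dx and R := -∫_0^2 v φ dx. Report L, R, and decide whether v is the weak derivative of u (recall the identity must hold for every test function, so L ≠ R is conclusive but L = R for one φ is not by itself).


LHS = 8/3, RHS = 8. No, v is not the weak derivative of u.

u(x) = -2*x**2 + 2*x, classical derivative u'(x) = 2 - 4*x.
φ(x) = x(2−x), so φ'(x) = 2 - 2*x.
Note φ(0) = φ(2) = 0, so the boundary term u·φ vanishes.
LHS = ∫_0^2 u(x) φ'(x) dx = ∫_0^2 (4*x^3 - 8*x^2 + 4*x) dx. Term by term:
  ∫_0^2 4*x^3 dx = 16;  ∫_0^2 -8*x^2 dx = -64/3;  ∫_0^2 4*x dx = 8.
Sum: 16 − 64/3 + 8 = 8/3.
So LHS = 8/3.
∫_0^2 v(x) φ(x) dx = ∫_0^2 (12*x^3 - 30*x^2 + 12*x) dx. Term by term:
  ∫_0^2 12*x^3 dx = 48;  ∫_0^2 -30*x^2 dx = -80;  ∫_0^2 12*x dx = 24.
Sum: 48 − 80 + 24 = -8.
So RHS = -∫_0^2 v(x) φ(x) dx = 8.
LHS − RHS = -16/3 ≠ 0, so the identity fails.
(For a valid weak derivative the identity must hold for EVERY test function, in particular this one. The failure shows v is NOT the weak derivative of u.)
Correct weak derivative would be u'(x) = 2 - 4*x.


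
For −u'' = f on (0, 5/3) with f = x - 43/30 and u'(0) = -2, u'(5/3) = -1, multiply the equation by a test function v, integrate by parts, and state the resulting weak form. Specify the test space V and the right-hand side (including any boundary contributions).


V = H^1(0, 5/3) (v unrestricted at boundary; u is determined up to an additive constant); weak form: ∫_0^5/3 u'v' dx = ∫_0^5/3 (x - 43/30) v dx − v(5/3) + 2·v(0) for all v ∈ V.

Multiply both sides by a test function v and integrate from 0 to 5/3:
  ∫_0^5/3 −u''(x) v(x) dx = ∫_0^5/3 f(x) v(x) dx.
Integrate the LHS by parts once:
  ∫_0^5/3 −u'' v dx = −[u'(x) v(x)]_0^5/3 + ∫_0^5/3 u'(x) v'(x) dx.
Thus ∫_0^5/3 u'(x) v'(x) dx = ∫_0^5/3 f(x) v(x) dx + [u'(x) v(x)]_0^5/3.
Choose V so that boundary terms are either known or forced to vanish.
u has inhomogeneous Neumann u'(0) = -2, u'(5/3) = -1. [u' v]_0^5/3 = (-1)·v(5/3) − (-2)·v(0) = − v(5/3) + 2·v(0). Take V = H^1(0, 5/3); boundary term becomes part of RHS.
Weak formulation: find u (satisfying any essential BC) such that ∫_0^5/3 u'(x) v'(x) dx = ∫_0^5/3 f v dx − v(5/3) + 2·v(0) for all v ∈ V (Neumann data are natural BCs: they enter the RHS as boundary terms).
Substituting f(x) = x - 43/30, the right-hand side is ∫_0^5/3 (x - 43/30) v dx − v(5/3) + 2·v(0).
Compatibility check (pure Neumann): taking v ≡ 1 ∈ V gives 0 = ∫_0^5/3 f dx + (-1) − (-2), i.e. ∫_0^5/3 f dx must equal u'(0) − u'(5/3) = -1. Indeed ∫_0^5/3 (x - 43/30) dx = -1, so the data are compatible. The solution is then unique only up to an additive constant (fix it e.g. by requiring ∫_0^5/3 u dx = 0).


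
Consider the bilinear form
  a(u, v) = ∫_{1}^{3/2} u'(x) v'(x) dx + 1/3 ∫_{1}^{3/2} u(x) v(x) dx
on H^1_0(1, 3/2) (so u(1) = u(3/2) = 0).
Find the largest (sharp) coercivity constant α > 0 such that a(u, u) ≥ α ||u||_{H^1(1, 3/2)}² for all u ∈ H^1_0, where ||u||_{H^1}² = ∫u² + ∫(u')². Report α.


α = (1 + 12*π^2)/(3*(1 + 4*π^2))

Coercivity of a(·,·) on H^1_0(1, 3/2) means a(u, u) ≥ α ||u||_{H^1}² for every u ∈ H^1_0.
The interval has length L = 1/2, and Poincaré/coercivity depend only on L. Here a(u, u) = ∫(u')² + (1/3)·∫u².
Here 0 < c = 1/3 < 1. The condition a(u,u) ≥ α||u||_{H^1}² reads (1−α)∫(u')² ≥ (α−c)∫u². Any admissible α is ≤ 1 (rapidly oscillating u have ∫u²/∫(u')² → 0), and α = 1 would force 0 ≥ (1−c)∫u², impossible since c < 1; so 1−α > 0. By the sharp Poincaré inequality on H^1_0 of an interval of length L, ∫(u')² ≥ (π/L)²∫u² with equality for the first sine mode sin(π(x−x₀)/L) (x₀ the left endpoint), so the inequality holds for all u iff (1−α)(π/L)² ≥ α − c, i.e. α ≤ ((π/L)² + c)/((π/L)² + 1) = (1 + c(L/π)²)/(1 + (L/π)²). With (π/L)² = 4*π^2 and c = 1/3, the largest admissible constant is α = ((π/L)² + c)/((π/L)² + 1).
Simplifying, α = (1 + 12*π^2)/(3*(1 + 4*π^2)).


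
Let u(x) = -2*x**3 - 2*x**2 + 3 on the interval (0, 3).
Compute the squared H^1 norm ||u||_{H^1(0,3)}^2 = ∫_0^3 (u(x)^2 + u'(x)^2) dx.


||u||_{H^1}^2 = 34704/7

The H^1 norm (squared) on an interval (0, L) is
  ||u||_{H^1}^2 = ∫_0^L u(x)^2 dx + ∫_0^L u'(x)^2 dx.
Compute u'(x) = -6*x**2 - 4*x.
Then u(x)^2 = 4*x**6 + 8*x**5 + 4*x**4 - 12*x**3 - 12*x**2 + 9 and u'(x)^2 = 36*x**4 + 48*x**3 + 16*x**2.
Integrate each monomial from 0 to 3 using ∫_0^3 c·x^n dx = c·3^(n+1)/(n+1):
  ∫_0^3 u(x)^2 dx = ∫_0^3 (4*x^6 + 8*x^5 + 4*x^4 - 12*x^3 - 12*x^2 + 9) dx. Term by term:
    ∫_0^3 4*x^6 dx = 8748/7;  ∫_0^3 8*x^5 dx = 972;  ∫_0^3 4*x^4 dx = 972/5;
    ∫_0^3 -12*x^3 dx = -243;  ∫_0^3 -12*x^2 dx = -108;  ∫_0^3 9 dx = 27.
  Sum: 8748/7 + 972 + 972/5 − 243 − 108 + 27 = 73224/35.
  ∫_0^3 u'(x)^2 dx = ∫_0^3 (36*x^4 + 48*x^3 + 16*x^2) dx. Term by term:
    ∫_0^3 36*x^4 dx = 8748/5;  ∫_0^3 48*x^3 dx = 972;  ∫_0^3 16*x^2 dx = 144.
  Sum: 8748/5 + 972 + 144 = 14328/5.
Adding: ||u||_{H^1}^2 = 73224/35 + 14328/5 = 34704/7.


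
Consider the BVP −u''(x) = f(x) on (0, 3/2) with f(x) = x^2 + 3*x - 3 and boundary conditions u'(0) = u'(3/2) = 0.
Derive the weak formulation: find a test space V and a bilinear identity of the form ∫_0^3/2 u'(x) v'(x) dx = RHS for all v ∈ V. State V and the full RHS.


V = H^1(0, 3/2) (no boundary constraint on v; u is determined up to an additive constant); weak form: ∫_0^3/2 u'v' dx = ∫_0^3/2 (x^2 + 3*x - 3) v dx for all v ∈ V.

Multiply both sides by a test function v and integrate from 0 to 3/2:
  ∫_0^3/2 −u''(x) v(x) dx = ∫_0^3/2 f(x) v(x) dx.
Integrate the LHS by parts once:
  ∫_0^3/2 −u'' v dx = −[u'(x) v(x)]_0^3/2 + ∫_0^3/2 u'(x) v'(x) dx.
Thus ∫_0^3/2 u'(x) v'(x) dx = ∫_0^3/2 f(x) v(x) dx + [u'(x) v(x)]_0^3/2.
Choose V so that boundary terms are either known or forced to vanish.
u has homogeneous Neumann: u'(0) = u'(3/2) = 0. So [u' v]_0^3/2 = 0·v(3/2) − 0·v(0) = 0 for any v; take V = H^1(0, 3/2).
Weak formulation: find u (satisfying any essential BC) such that ∫_0^3/2 u'(x) v'(x) dx = ∫_0^3/2 f v dx for all v ∈ V (homogeneous Neumann, so boundary terms vanish).
Substituting f(x) = x^2 + 3*x - 3, the right-hand side is ∫_0^3/2 (x^2 + 3*x - 3) v dx.
Compatibility check (pure Neumann): taking v ≡ 1 ∈ V gives 0 = ∫_0^3/2 f dx + (0) − (0), i.e. ∫_0^3/2 f dx must equal u'(0) − u'(3/2) = 0. Indeed ∫_0^3/2 (x^2 + 3*x - 3) dx = 0, so the data are compatible. The solution is then unique only up to an additive constant (fix it e.g. by requiring ∫_0^3/2 u dx = 0).


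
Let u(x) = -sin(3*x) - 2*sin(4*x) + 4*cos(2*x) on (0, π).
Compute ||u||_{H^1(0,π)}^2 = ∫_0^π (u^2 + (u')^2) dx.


||u||_{H^1(0,π)}^2 = -48 + 79*π

u'(x) = -8*sin(2*x) - 3*cos(3*x) - 8*cos(4*x).
Expand u² and (u')² and integrate term by term on (0, π), using: for integers n ≥ 1, ∫_0^π sin²(nx) dx = ∫_0^π cos²(nx) dx = π/2; for n ≠ n', ∫_0^π sin(nx)sin(n'x) dx = ∫_0^π cos(nx)cos(n'x) dx = 0; and by product-to-sum, ∫_0^π sin(nx)cos(n'x) dx = ½∫_0^π [sin((n+n')x) + sin((n−n')x)] dx, which is 0 when n+n' is even and 2n/(n²−n'²) when n+n' is odd (it need not vanish on (0, π)).
  u² squared terms: (-1)²·∫sin(3x)² dx = 1·π/2 = π/2;  (-2)²·∫sin(4x)² dx = 4·π/2 = 2*π;  (4)²·∫cos(2x)² dx = 16·π/2 = 8*π.
  u² cross terms: 2·(-1)·(-2)·∫sin(3x)·sin(4x) dx = 4·(0) = 0;  2·(-1)·(4)·∫sin(3x)·cos(2x) dx = -8·(6/5) = -48/5;  2·(-2)·(4)·∫sin(4x)·cos(2x) dx = -16·(0) = 0.
  So ∫_0^π u² dx = π/2 + 2*π + 8*π + 0 − 48/5 + 0 = -48/5 + 21*π/2.
  (u')² squared terms: (-8)²·∫cos(4x)² dx = 64·π/2 = 32*π;  (-8)²·∫sin(2x)² dx = 64·π/2 = 32*π;  (-3)²·∫cos(3x)² dx = 9·π/2 = 9*π/2.
  (u')² cross terms: 2·(-8)·(-8)·∫cos(4x)·sin(2x) dx = 128·(0) = 0;  2·(-8)·(-3)·∫cos(4x)·cos(3x) dx = 48·(0) = 0;  2·(-8)·(-3)·∫sin(2x)·cos(3x) dx = 48·(-4/5) = -192/5.
  So ∫_0^π (u')² dx = 32*π + 32*π + 9*π/2 + 0 + 0 − 192/5 = -192/5 + 137*π/2.
||u||_{H^1}^2 = (-48/5 + 21*π/2) + (-192/5 + 137*π/2) = -48 + 79*π.


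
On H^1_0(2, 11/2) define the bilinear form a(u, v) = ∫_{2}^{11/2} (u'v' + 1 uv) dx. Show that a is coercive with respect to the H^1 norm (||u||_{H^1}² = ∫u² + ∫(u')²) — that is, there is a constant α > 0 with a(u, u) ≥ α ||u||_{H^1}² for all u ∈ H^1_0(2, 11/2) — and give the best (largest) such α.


α = 1

Coercivity of a(·,·) on H^1_0(2, 11/2) means a(u, u) ≥ α ||u||_{H^1}² for every u ∈ H^1_0.
The interval has length L = 7/2, and Poincaré/coercivity depend only on L. Here a(u, u) = ∫(u')² + (1)·∫u².
Here c = 1 ≥ 1, so a(u,u) = ∫(u')² + c∫u² ≥ ∫(u')² + ∫u² = ||u||_{H^1}², i.e. α = 1 works. No larger α is possible: a(u,u) ≥ α||u||_{H^1}² means (1−α)∫(u')² ≥ (α−c)∫u², and for the modes u_n = sin(nπ(x−x₀)/L) (x₀ the left endpoint) one has ∫u_n²/∫(u_n')² = (L/(nπ))² → 0, so a(u_n,u_n)/||u_n||_{H^1}² → 1. Hence the optimal constant is α = 1.
Therefore α = 1.


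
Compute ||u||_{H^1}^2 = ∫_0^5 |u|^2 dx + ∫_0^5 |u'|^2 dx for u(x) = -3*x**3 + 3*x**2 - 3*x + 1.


||u||_{H^1}^2 = 730425/7

The H^1 norm (squared) on an interval (0, L) is
  ||u||_{H^1}^2 = ∫_0^L u(x)^2 dx + ∫_0^L u'(x)^2 dx.
Compute u'(x) = -9*x**2 + 6*x - 3.
Then u(x)^2 = 9*x**6 - 18*x**5 + 27*x**4 - 24*x**3 + 15*x**2 - 6*x + 1 and u'(x)^2 = 81*x**4 - 108*x**3 + 90*x**2 - 36*x + 9.
Integrate each monomial from 0 to 5 using ∫_0^5 c·x^n dx = c·5^(n+1)/(n+1):
  ∫_0^5 u(x)^2 dx = ∫_0^5 (9*x^6 - 18*x^5 + 27*x^4 - 24*x^3 + 15*x^2 - 6*x + 1) dx. Term by term:
    ∫_0^5 9*x^6 dx = 703125/7;  ∫_0^5 -18*x^5 dx = -46875;  ∫_0^5 27*x^4 dx = 16875;
    ∫_0^5 -24*x^3 dx = -3750;  ∫_0^5 15*x^2 dx = 625;  ∫_0^5 -6*x dx = -75;
    ∫_0^5 1 dx = 5.
  Sum: 703125/7 − 46875 + 16875 − 3750 + 625 − 75 + 5 = 470760/7.
  ∫_0^5 u'(x)^2 dx = ∫_0^5 (81*x^4 - 108*x^3 + 90*x^2 - 36*x + 9) dx. Term by term:
    ∫_0^5 81*x^4 dx = 50625;  ∫_0^5 -108*x^3 dx = -16875;  ∫_0^5 90*x^2 dx = 3750;
    ∫_0^5 -36*x dx = -450;  ∫_0^5 9 dx = 45.
  Sum: 50625 − 16875 + 3750 − 450 + 45 = 37095.
Adding: ||u||_{H^1}^2 = 470760/7 + 37095 = 730425/7.


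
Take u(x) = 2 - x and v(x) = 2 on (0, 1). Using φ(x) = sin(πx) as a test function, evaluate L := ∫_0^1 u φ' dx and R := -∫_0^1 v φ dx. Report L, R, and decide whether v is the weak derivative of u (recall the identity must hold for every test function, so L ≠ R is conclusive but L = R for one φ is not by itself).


LHS = 2/π, RHS = -4/π. No, v is not the weak derivative of u.

u(x) = 2 - x, classical derivative u'(x) = -1.
φ(x) = sin(πx), so φ'(x) = π*cos(π*x).
Note φ(0) = φ(1) = 0, so the boundary term u·φ vanishes.
LHS = ∫_0^1 u(x) φ'(x) dx = ∫_0^1 (-π*x*cos(π*x) + 2*π*cos(π*x)) dx. Term by term:
  ∫_0^1 2*π*cos(π*x) dx = 0;  ∫_0^1 -π*x*cos(π*x) dx = 2/π.
Sum: 0 + 2/π = 2/π.
So LHS = 2/π.
∫_0^1 v(x) φ(x) dx = ∫_0^1 (2*sin(π*x)) dx. Term by term:
  ∫_0^1 2*sin(π*x) dx = 4/π.
So RHS = -∫_0^1 v(x) φ(x) dx = -4/π.
LHS − RHS = 6/π ≠ 0, so the identity fails.
(For a valid weak derivative the identity must hold for EVERY test function, in particular this one. The failure shows v is NOT the weak derivative of u.)
Correct weak derivative would be u'(x) = -1.


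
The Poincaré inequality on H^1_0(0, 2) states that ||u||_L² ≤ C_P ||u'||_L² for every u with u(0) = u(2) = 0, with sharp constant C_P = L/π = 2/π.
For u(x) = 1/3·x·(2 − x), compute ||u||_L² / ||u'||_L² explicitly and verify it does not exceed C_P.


||u||_L² / ||u'||_L² = sqrt(10)/5 < C_P = 2/π.

u(x) = 1/3·x·(2 − x), so u'(x) = 2/3 - 2*x/3.
u(x) = 1/3·x·(2 − x) vanishes at x = 0 and x = 2, so u ∈ H^1_0(0, 2). Differentiate via the product rule and integrate the resulting polynomials term by term.
  ∫_0^2 u² dx = ∫_0^2 (x^4/9 - 4*x^3/9 + 4*x^2/9) dx. Term by term:
    ∫_0^2 x^4/9 dx = 32/45;  ∫_0^2 -4*x^3/9 dx = -16/9;  ∫_0^2 4*x^2/9 dx = 32/27.
  Sum: 32/45 − 16/9 + 32/27 = 16/135.
  ∫_0^2 (u')² dx = ∫_0^2 (4*x^2/9 - 8*x/9 + 4/9) dx. Term by term:
    ∫_0^2 4*x^2/9 dx = 32/27;  ∫_0^2 -8*x/9 dx = -16/9;  ∫_0^2 4/9 dx = 8/9.
  Sum: 32/27 − 16/9 + 8/9 = 8/27.
∫_0^2 u² dx = 16/135, so ||u||_L² = 4*sqrt(15)/45.
∫_0^2 (u')² dx = 8/27, so ||u'||_L² = 2*sqrt(6)/9.
Ratio ||u||_L² / ||u'||_L² = sqrt(10)/5.
Sharp Poincaré constant on H^1_0(0, 2) is C_P = L/π = 2/π, achieved by sin(π/2·x).
A polynomial bump cannot attain the sharp Poincaré constant (only the first sine eigenfunction does), so the ratio is strictly less than C_P, consistent with ||u||_L² ≤ C_P ||u'||_L².


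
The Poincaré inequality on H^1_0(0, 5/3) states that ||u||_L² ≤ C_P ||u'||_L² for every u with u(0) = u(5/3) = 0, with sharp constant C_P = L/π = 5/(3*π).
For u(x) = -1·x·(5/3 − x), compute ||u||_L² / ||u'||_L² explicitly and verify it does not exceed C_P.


||u||_L² / ||u'||_L² = sqrt(10)/6 < C_P = 5/(3*π).

u(x) = -1·x·(5/3 − x), so u'(x) = 2*x - 5/3.
u(x) = -1·x·(5/3 − x) vanishes at x = 0 and x = 5/3, so u ∈ H^1_0(0, 5/3). Differentiate via the product rule and integrate the resulting polynomials term by term.
  ∫_0^5/3 u² dx = ∫_0^5/3 (x^4 - 10*x^3/3 + 25*x^2/9) dx. Term by term:
    ∫_0^5/3 x^4 dx = 625/243;  ∫_0^5/3 -10*x^3/3 dx = -3125/486;  ∫_0^5/3 25*x^2/9 dx = 3125/729.
  Sum: 625/243 − 3125/486 + 3125/729 = 625/1458.
  ∫_0^5/3 (u')² dx = ∫_0^5/3 (4*x^2 - 20*x/3 + 25/9) dx. Term by term:
    ∫_0^5/3 4*x^2 dx = 500/81;  ∫_0^5/3 -20*x/3 dx = -250/27;  ∫_0^5/3 25/9 dx = 125/27.
  Sum: 500/81 − 250/27 + 125/27 = 125/81.
∫_0^5/3 u² dx = 625/1458, so ||u||_L² = 25*sqrt(2)/54.
∫_0^5/3 (u')² dx = 125/81, so ||u'||_L² = 5*sqrt(5)/9.
Ratio ||u||_L² / ||u'||_L² = sqrt(10)/6.
Sharp Poincaré constant on H^1_0(0, 5/3) is C_P = L/π = 5/(3*π), achieved by sin(3*π/5·x).
A polynomial bump cannot attain the sharp Poincaré constant (only the first sine eigenfunction does), so the ratio is strictly less than C_P, consistent with ||u||_L² ≤ C_P ||u'||_L².


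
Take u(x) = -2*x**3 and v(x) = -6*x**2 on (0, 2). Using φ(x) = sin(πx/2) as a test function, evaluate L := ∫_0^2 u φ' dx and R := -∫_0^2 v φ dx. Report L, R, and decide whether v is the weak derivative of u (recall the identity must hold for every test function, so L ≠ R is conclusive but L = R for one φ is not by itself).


LHS = -192/π^3 + 48/π, RHS = -192/π^3 + 48/π. Yes, v = u' weakly.

u(x) = -2*x**3, classical derivative u'(x) = -6*x**2.
φ(x) = sin(πx/2), so φ'(x) = π*cos(π*x/2)/2.
Note φ(0) = φ(2) = 0, so the boundary term u·φ vanishes.
LHS = ∫_0^2 u(x) φ'(x) dx = ∫_0^2 (-π*x^3*cos(π*x/2)) dx. Term by term:
  ∫_0^2 -π*x^3*cos(π*x/2) dx = -192/π^3 + 48/π.
So LHS = -192/π^3 + 48/π.
∫_0^2 v(x) φ(x) dx = ∫_0^2 (-6*x^2*sin(π*x/2)) dx. Term by term:
  ∫_0^2 -6*x^2*sin(π*x/2) dx = -48/π + 192/π^3.
So RHS = -∫_0^2 v(x) φ(x) dx = -192/π^3 + 48/π.
LHS = RHS, so the identity holds for this test φ.
Moreover u is smooth here and v(x) = u'(x) = -6*x**2 pointwise, so the identity holds for every test function. Hence v is the weak derivative of u.
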